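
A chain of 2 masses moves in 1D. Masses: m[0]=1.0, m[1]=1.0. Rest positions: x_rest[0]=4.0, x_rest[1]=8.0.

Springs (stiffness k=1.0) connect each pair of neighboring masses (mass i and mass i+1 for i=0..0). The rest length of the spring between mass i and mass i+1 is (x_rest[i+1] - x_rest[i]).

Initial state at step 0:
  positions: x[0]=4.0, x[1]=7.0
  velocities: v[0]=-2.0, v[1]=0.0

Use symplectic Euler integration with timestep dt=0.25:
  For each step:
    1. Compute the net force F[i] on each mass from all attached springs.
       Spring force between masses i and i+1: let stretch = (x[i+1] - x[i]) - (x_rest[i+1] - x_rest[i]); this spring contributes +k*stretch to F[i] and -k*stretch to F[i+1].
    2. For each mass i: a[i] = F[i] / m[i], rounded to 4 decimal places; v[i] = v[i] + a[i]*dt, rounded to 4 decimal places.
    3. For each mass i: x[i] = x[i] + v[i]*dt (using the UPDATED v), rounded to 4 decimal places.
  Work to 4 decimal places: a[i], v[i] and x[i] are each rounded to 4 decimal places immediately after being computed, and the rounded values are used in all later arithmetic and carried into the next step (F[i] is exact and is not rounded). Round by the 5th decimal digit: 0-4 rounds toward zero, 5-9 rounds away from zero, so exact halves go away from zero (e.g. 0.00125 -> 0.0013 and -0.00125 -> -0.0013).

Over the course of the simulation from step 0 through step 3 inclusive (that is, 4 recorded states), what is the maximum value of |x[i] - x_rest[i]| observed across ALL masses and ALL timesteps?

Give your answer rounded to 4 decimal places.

Step 0: x=[4.0000 7.0000] v=[-2.0000 0.0000]
Step 1: x=[3.4375 7.0625] v=[-2.2500 0.2500]
Step 2: x=[2.8516 7.1485] v=[-2.3438 0.3438]
Step 3: x=[2.2842 7.2159] v=[-2.2696 0.2696]
Max displacement = 1.7158

Answer: 1.7158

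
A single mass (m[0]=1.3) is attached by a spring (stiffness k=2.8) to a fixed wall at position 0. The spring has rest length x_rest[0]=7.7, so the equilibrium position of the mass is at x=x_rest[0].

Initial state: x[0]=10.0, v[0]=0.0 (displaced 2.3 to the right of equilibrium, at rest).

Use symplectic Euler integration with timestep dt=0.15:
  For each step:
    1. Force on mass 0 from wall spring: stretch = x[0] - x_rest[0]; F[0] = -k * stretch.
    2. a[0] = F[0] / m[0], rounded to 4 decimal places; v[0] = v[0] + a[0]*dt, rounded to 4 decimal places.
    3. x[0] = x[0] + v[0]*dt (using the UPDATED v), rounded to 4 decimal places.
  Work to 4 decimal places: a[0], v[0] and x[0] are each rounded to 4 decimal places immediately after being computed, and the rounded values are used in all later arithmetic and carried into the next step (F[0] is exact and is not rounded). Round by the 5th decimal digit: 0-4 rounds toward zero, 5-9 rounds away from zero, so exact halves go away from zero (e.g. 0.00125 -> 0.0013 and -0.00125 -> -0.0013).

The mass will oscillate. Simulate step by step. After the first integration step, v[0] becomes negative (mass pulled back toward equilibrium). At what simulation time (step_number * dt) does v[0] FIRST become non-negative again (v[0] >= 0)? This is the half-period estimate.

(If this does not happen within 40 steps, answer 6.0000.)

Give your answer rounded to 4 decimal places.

Answer: 2.2500

Derivation:
Step 0: x=[10.0000] v=[0.0000]
Step 1: x=[9.8885] v=[-0.7431]
Step 2: x=[9.6710] v=[-1.4502]
Step 3: x=[9.3580] v=[-2.0870]
Step 4: x=[8.9646] v=[-2.6227]
Step 5: x=[8.5099] v=[-3.0313]
Step 6: x=[8.0160] v=[-3.2930]
Step 7: x=[7.5067] v=[-3.3951]
Step 8: x=[7.0068] v=[-3.3327]
Step 9: x=[6.5405] v=[-3.1088]
Step 10: x=[6.1304] v=[-2.7342]
Step 11: x=[5.7963] v=[-2.2271]
Step 12: x=[5.5545] v=[-1.6121]
Step 13: x=[5.4167] v=[-0.9189]
Step 14: x=[5.3895] v=[-0.1812]
Step 15: x=[5.4743] v=[0.5653]
First v>=0 after going negative at step 15, time=2.2500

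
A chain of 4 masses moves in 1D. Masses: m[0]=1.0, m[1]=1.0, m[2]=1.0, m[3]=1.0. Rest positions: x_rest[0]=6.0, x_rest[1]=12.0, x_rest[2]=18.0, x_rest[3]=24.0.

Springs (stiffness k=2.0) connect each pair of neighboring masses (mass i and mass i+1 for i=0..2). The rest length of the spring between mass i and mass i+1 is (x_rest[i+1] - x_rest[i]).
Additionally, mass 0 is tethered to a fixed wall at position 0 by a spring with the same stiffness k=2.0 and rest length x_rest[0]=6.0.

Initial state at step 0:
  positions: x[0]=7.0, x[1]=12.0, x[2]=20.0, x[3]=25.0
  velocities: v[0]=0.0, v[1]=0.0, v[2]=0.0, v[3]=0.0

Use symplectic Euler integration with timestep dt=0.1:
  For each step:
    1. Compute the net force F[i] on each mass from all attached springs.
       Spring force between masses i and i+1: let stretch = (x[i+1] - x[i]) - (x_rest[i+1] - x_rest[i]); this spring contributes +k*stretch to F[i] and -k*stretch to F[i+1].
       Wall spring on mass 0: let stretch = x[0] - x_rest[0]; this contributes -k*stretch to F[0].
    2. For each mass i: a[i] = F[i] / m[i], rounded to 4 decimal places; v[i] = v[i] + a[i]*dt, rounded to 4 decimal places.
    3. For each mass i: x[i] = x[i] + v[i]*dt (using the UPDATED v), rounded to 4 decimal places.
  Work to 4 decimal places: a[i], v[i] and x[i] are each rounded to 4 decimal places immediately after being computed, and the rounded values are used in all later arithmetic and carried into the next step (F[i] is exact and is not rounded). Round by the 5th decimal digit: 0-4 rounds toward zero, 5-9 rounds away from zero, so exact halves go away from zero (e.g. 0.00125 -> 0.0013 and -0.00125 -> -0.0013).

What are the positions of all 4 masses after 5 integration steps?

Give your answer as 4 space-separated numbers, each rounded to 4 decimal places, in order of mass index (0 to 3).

Step 0: x=[7.0000 12.0000 20.0000 25.0000] v=[0.0000 0.0000 0.0000 0.0000]
Step 1: x=[6.9600 12.0600 19.9400 25.0200] v=[-0.4000 0.6000 -0.6000 0.2000]
Step 2: x=[6.8828 12.1756 19.8240 25.0584] v=[-0.7720 1.1560 -1.1600 0.3840]
Step 3: x=[6.7738 12.3383 19.6597 25.1121] v=[-1.0900 1.6271 -1.6428 0.5371]
Step 4: x=[6.6406 12.5362 19.4580 25.1768] v=[-1.3319 1.9785 -2.0166 0.6466]
Step 5: x=[6.4925 12.7546 19.2323 25.2471] v=[-1.4809 2.1837 -2.2572 0.7028]

Answer: 6.4925 12.7546 19.2323 25.2471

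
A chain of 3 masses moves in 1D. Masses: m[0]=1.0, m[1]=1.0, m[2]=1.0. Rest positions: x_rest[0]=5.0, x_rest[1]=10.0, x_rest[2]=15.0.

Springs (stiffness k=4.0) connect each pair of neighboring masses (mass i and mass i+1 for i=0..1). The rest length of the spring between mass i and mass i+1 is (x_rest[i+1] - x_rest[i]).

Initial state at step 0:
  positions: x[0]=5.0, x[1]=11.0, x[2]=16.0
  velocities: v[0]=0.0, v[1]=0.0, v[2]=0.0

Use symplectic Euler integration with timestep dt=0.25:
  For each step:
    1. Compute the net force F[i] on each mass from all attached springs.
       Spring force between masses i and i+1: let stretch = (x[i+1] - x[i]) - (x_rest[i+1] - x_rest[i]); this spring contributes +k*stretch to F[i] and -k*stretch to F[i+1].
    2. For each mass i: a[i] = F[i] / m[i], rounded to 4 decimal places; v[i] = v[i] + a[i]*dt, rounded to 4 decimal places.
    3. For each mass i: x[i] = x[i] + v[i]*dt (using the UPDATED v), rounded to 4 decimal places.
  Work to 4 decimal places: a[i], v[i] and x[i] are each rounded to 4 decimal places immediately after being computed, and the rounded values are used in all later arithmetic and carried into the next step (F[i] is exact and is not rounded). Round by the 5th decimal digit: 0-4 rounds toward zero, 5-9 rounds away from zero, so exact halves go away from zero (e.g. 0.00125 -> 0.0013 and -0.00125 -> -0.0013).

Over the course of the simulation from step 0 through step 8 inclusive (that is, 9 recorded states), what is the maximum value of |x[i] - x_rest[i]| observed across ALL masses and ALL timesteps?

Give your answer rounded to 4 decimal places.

Step 0: x=[5.0000 11.0000 16.0000] v=[0.0000 0.0000 0.0000]
Step 1: x=[5.2500 10.7500 16.0000] v=[1.0000 -1.0000 0.0000]
Step 2: x=[5.6250 10.4375 15.9375] v=[1.5000 -1.2500 -0.2500]
Step 3: x=[5.9531 10.2969 15.7500] v=[1.3125 -0.5625 -0.7500]
Step 4: x=[6.1172 10.4336 15.4492] v=[0.6563 0.5468 -1.2031]
Step 5: x=[6.1104 10.7451 15.1445] v=[-0.0273 1.2460 -1.2187]
Step 6: x=[6.0123 10.9978 14.9900] v=[-0.3926 1.0107 -0.6181]
Step 7: x=[5.9105 11.0022 15.0874] v=[-0.4071 0.0174 0.3897]
Step 8: x=[5.8317 10.7549 15.4135] v=[-0.3154 -0.9891 1.3045]
Max displacement = 1.1172

Answer: 1.1172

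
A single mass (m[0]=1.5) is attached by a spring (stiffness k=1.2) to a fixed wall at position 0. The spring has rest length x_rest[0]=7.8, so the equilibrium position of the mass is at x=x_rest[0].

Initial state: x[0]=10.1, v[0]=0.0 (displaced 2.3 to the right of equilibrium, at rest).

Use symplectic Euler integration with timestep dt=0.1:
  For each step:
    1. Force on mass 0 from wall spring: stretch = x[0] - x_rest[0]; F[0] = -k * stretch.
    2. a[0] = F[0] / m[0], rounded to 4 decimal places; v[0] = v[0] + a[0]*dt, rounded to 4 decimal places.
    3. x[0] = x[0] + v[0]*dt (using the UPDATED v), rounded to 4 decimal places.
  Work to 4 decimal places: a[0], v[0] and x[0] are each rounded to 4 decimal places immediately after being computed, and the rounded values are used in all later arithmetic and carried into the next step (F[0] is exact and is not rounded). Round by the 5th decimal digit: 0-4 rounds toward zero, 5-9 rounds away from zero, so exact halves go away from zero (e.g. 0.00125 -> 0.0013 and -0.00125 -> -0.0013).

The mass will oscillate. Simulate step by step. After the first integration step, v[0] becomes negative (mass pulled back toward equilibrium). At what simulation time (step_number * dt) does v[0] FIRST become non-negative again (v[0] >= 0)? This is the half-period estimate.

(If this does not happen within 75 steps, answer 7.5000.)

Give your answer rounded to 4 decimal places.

Answer: 3.6000

Derivation:
Step 0: x=[10.1000] v=[0.0000]
Step 1: x=[10.0816] v=[-0.1840]
Step 2: x=[10.0450] v=[-0.3665]
Step 3: x=[9.9904] v=[-0.5461]
Step 4: x=[9.9183] v=[-0.7213]
Step 5: x=[9.8292] v=[-0.8908]
Step 6: x=[9.7239] v=[-1.0531]
Step 7: x=[9.6032] v=[-1.2070]
Step 8: x=[9.4681] v=[-1.3513]
Step 9: x=[9.3196] v=[-1.4848]
Step 10: x=[9.1590] v=[-1.6064]
Step 11: x=[8.9875] v=[-1.7151]
Step 12: x=[8.8065] v=[-1.8101]
Step 13: x=[8.6174] v=[-1.8906]
Step 14: x=[8.4218] v=[-1.9560]
Step 15: x=[8.2212] v=[-2.0057]
Step 16: x=[8.0173] v=[-2.0394]
Step 17: x=[7.8116] v=[-2.0568]
Step 18: x=[7.6058] v=[-2.0577]
Step 19: x=[7.4016] v=[-2.0422]
Step 20: x=[7.2006] v=[-2.0103]
Step 21: x=[7.0044] v=[-1.9624]
Step 22: x=[6.8145] v=[-1.8988]
Step 23: x=[6.6325] v=[-1.8200]
Step 24: x=[6.4598] v=[-1.7266]
Step 25: x=[6.2979] v=[-1.6194]
Step 26: x=[6.1480] v=[-1.4992]
Step 27: x=[6.0113] v=[-1.3670]
Step 28: x=[5.8889] v=[-1.2239]
Step 29: x=[5.7818] v=[-1.0710]
Step 30: x=[5.6909] v=[-0.9095]
Step 31: x=[5.6168] v=[-0.7408]
Step 32: x=[5.5602] v=[-0.5661]
Step 33: x=[5.5215] v=[-0.3869]
Step 34: x=[5.5010] v=[-0.2046]
Step 35: x=[5.4989] v=[-0.0207]
Step 36: x=[5.5152] v=[0.1634]
First v>=0 after going negative at step 36, time=3.6000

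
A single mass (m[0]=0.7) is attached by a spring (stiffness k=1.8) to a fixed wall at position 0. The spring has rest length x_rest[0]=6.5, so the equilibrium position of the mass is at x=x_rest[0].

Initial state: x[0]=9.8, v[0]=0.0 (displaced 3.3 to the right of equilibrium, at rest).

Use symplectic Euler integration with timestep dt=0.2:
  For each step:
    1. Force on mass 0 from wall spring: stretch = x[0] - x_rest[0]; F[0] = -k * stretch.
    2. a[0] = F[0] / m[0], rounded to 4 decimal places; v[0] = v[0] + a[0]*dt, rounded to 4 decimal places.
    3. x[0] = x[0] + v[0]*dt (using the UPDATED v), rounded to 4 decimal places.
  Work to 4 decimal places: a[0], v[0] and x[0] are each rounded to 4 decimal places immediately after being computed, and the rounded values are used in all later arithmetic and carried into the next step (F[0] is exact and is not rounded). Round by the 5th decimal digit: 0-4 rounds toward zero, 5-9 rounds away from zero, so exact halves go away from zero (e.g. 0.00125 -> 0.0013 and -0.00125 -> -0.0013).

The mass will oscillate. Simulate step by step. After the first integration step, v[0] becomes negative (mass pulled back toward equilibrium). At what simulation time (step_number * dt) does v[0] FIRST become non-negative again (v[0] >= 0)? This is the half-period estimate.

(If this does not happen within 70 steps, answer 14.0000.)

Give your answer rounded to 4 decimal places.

Answer: 2.0000

Derivation:
Step 0: x=[9.8000] v=[0.0000]
Step 1: x=[9.4606] v=[-1.6971]
Step 2: x=[8.8167] v=[-3.2197]
Step 3: x=[7.9345] v=[-4.4111]
Step 4: x=[6.9047] v=[-5.1488]
Step 5: x=[5.8333] v=[-5.3569]
Step 6: x=[4.8305] v=[-5.0140]
Step 7: x=[3.9994] v=[-4.1554]
Step 8: x=[3.4255] v=[-2.8694]
Step 9: x=[3.1679] v=[-1.2882]
Step 10: x=[3.2530] v=[0.4255]
First v>=0 after going negative at step 10, time=2.0000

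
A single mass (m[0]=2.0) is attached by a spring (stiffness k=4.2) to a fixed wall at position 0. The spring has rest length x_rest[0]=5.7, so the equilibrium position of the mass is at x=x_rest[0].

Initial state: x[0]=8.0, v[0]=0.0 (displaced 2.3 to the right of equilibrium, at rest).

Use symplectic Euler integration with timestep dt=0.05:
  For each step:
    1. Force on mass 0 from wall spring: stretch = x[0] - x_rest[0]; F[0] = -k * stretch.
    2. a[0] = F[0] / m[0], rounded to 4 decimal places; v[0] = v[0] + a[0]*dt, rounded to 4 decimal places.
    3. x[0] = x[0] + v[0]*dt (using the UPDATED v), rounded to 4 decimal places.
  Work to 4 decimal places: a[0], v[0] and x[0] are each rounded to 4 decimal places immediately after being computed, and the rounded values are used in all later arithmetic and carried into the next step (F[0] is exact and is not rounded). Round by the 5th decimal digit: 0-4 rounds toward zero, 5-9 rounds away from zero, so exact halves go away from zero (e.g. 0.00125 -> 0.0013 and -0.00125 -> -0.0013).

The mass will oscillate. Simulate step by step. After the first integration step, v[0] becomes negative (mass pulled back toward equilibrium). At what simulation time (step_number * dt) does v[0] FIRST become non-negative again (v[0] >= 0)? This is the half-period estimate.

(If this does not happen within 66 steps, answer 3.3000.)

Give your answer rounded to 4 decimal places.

Step 0: x=[8.0000] v=[0.0000]
Step 1: x=[7.9879] v=[-0.2415]
Step 2: x=[7.9638] v=[-0.4817]
Step 3: x=[7.9278] v=[-0.7194]
Step 4: x=[7.8801] v=[-0.9533]
Step 5: x=[7.8210] v=[-1.1822]
Step 6: x=[7.7508] v=[-1.4049]
Step 7: x=[7.6698] v=[-1.6202]
Step 8: x=[7.5785] v=[-1.8270]
Step 9: x=[7.4773] v=[-2.0242]
Step 10: x=[7.3668] v=[-2.2108]
Step 11: x=[7.2475] v=[-2.3858]
Step 12: x=[7.1201] v=[-2.5483]
Step 13: x=[6.9852] v=[-2.6974]
Step 14: x=[6.8436] v=[-2.8323]
Step 15: x=[6.6960] v=[-2.9524]
Step 16: x=[6.5432] v=[-3.0570]
Step 17: x=[6.3859] v=[-3.1455]
Step 18: x=[6.2250] v=[-3.2175]
Step 19: x=[6.0614] v=[-3.2726]
Step 20: x=[5.8959] v=[-3.3105]
Step 21: x=[5.7293] v=[-3.3311]
Step 22: x=[5.5626] v=[-3.3342]
Step 23: x=[5.3966] v=[-3.3198]
Step 24: x=[5.2322] v=[-3.2879]
Step 25: x=[5.0703] v=[-3.2388]
Step 26: x=[4.9117] v=[-3.1727]
Step 27: x=[4.7572] v=[-3.0899]
Step 28: x=[4.6077] v=[-2.9909]
Step 29: x=[4.4639] v=[-2.8762]
Step 30: x=[4.3266] v=[-2.7464]
Step 31: x=[4.1965] v=[-2.6022]
Step 32: x=[4.0743] v=[-2.4443]
Step 33: x=[3.9606] v=[-2.2736]
Step 34: x=[3.8561] v=[-2.0910]
Step 35: x=[3.7612] v=[-1.8974]
Step 36: x=[3.6765] v=[-1.6938]
Step 37: x=[3.6024] v=[-1.4813]
Step 38: x=[3.5393] v=[-1.2611]
Step 39: x=[3.4876] v=[-1.0342]
Step 40: x=[3.4475] v=[-0.8019]
Step 41: x=[3.4192] v=[-0.5654]
Step 42: x=[3.4029] v=[-0.3259]
Step 43: x=[3.3987] v=[-0.0847]
Step 44: x=[3.4065] v=[0.1569]
First v>=0 after going negative at step 44, time=2.2000

Answer: 2.2000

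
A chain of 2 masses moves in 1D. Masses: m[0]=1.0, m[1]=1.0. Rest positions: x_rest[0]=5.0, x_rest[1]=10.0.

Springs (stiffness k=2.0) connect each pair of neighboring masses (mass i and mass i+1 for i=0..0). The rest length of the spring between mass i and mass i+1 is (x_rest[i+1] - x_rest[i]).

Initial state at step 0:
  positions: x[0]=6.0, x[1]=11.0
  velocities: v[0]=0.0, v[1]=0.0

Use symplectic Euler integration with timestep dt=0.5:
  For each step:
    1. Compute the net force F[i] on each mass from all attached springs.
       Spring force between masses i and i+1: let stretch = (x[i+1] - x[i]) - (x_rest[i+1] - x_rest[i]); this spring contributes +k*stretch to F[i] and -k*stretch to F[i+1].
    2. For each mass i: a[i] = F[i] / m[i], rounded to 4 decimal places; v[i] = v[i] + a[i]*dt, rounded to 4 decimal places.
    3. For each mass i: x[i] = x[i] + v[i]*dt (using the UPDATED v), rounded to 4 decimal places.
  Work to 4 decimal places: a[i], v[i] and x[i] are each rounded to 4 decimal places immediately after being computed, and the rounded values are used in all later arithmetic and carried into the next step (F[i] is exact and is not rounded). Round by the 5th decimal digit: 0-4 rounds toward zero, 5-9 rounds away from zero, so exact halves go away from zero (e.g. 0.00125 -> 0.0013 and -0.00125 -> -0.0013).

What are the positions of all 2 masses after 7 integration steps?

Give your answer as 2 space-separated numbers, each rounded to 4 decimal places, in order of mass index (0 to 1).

Answer: 6.0000 11.0000

Derivation:
Step 0: x=[6.0000 11.0000] v=[0.0000 0.0000]
Step 1: x=[6.0000 11.0000] v=[0.0000 0.0000]
Step 2: x=[6.0000 11.0000] v=[0.0000 0.0000]
Step 3: x=[6.0000 11.0000] v=[0.0000 0.0000]
Step 4: x=[6.0000 11.0000] v=[0.0000 0.0000]
Step 5: x=[6.0000 11.0000] v=[0.0000 0.0000]
Step 6: x=[6.0000 11.0000] v=[0.0000 0.0000]
Step 7: x=[6.0000 11.0000] v=[0.0000 0.0000]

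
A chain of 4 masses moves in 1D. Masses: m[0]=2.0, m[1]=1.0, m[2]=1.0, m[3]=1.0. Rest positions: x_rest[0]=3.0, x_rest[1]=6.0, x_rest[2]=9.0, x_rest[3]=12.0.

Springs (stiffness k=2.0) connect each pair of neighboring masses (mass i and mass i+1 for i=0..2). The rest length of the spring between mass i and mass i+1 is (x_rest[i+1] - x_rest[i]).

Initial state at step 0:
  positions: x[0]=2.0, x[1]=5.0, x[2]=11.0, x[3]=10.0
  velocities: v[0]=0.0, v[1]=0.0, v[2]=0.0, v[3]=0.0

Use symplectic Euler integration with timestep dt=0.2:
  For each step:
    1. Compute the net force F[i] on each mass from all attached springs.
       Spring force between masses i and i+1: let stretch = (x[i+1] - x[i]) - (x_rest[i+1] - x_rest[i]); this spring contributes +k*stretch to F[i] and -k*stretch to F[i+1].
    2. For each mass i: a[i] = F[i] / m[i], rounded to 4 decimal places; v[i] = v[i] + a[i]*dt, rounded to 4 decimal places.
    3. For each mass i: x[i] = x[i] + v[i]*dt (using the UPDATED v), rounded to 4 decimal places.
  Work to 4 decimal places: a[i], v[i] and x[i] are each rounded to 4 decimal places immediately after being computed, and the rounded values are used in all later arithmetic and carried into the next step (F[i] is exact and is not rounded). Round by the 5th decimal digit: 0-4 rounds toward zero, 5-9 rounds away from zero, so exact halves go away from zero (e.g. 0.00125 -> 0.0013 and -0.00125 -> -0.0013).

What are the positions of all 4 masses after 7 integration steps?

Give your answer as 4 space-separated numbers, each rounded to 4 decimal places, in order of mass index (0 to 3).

Answer: 2.5982 5.4200 6.4519 12.9317

Derivation:
Step 0: x=[2.0000 5.0000 11.0000 10.0000] v=[0.0000 0.0000 0.0000 0.0000]
Step 1: x=[2.0000 5.2400 10.4400 10.3200] v=[0.0000 1.2000 -2.8000 1.6000]
Step 2: x=[2.0096 5.6368 9.4544 10.8896] v=[0.0480 1.9840 -4.9280 2.8480]
Step 3: x=[2.0443 6.0488 8.2782 11.5844] v=[0.1734 2.0602 -5.8810 3.4739]
Step 4: x=[2.1192 6.3188 7.1881 12.2547] v=[0.3743 1.3502 -5.4503 3.3514]
Step 5: x=[2.2420 6.3224 6.4338 12.7597] v=[0.6142 0.0181 -3.7714 2.5248]
Step 6: x=[2.4081 6.0085 6.1767 12.9986] v=[0.8303 -1.5695 -1.2856 1.1944]
Step 7: x=[2.5982 5.4200 6.4519 12.9317] v=[0.9504 -2.9424 1.3759 -0.3344]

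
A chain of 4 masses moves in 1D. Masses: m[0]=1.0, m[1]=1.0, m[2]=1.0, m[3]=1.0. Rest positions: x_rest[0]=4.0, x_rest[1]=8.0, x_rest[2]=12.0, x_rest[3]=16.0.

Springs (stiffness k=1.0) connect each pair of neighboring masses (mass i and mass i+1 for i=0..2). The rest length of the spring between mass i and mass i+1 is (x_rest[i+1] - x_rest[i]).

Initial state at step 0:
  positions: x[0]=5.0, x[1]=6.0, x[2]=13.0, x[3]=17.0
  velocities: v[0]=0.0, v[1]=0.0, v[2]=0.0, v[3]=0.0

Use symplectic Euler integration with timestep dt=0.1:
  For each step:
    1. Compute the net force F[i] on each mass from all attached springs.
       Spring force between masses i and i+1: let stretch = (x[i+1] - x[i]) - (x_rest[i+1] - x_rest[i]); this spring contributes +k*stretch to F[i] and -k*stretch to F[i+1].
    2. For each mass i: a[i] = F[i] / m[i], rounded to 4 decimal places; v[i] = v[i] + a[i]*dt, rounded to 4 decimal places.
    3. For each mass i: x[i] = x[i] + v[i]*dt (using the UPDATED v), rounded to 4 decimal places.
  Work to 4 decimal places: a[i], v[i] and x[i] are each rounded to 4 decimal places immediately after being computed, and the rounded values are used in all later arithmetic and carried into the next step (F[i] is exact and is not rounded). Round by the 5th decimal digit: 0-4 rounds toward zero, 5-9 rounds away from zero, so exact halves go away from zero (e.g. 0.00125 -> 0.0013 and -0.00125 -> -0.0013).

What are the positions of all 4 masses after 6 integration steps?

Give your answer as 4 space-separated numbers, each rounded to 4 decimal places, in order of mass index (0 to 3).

Answer: 4.4307 7.1387 12.4503 16.9802

Derivation:
Step 0: x=[5.0000 6.0000 13.0000 17.0000] v=[0.0000 0.0000 0.0000 0.0000]
Step 1: x=[4.9700 6.0600 12.9700 17.0000] v=[-0.3000 0.6000 -0.3000 0.0000]
Step 2: x=[4.9109 6.1782 12.9112 16.9997] v=[-0.5910 1.1820 -0.5880 -0.0030]
Step 3: x=[4.8245 6.3511 12.8260 16.9985] v=[-0.8643 1.7286 -0.8525 -0.0119]
Step 4: x=[4.7133 6.5734 12.7177 16.9956] v=[-1.1116 2.2234 -1.0827 -0.0292]
Step 5: x=[4.5807 6.8386 12.5908 16.9899] v=[-1.3256 2.6518 -1.2693 -0.0570]
Step 6: x=[4.4307 7.1387 12.4503 16.9802] v=[-1.4998 3.0012 -1.4046 -0.0969]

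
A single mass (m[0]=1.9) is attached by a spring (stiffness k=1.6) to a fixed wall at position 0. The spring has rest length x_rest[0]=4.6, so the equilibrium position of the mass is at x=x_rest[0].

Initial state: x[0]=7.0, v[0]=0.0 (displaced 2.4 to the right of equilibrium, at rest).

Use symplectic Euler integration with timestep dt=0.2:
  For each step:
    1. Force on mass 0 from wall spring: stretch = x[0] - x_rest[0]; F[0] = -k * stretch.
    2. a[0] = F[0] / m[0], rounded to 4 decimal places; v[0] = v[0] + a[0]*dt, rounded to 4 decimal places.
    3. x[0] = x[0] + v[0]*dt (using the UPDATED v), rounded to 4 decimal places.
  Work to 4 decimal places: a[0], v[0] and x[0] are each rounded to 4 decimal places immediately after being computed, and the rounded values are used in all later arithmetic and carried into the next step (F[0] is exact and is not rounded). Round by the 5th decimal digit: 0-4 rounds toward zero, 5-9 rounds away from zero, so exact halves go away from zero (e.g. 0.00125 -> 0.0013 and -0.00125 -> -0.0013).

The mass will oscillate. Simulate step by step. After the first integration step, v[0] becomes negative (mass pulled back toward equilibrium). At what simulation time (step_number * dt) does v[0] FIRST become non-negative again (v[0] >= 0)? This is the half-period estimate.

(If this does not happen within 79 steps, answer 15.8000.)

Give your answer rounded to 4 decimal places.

Step 0: x=[7.0000] v=[0.0000]
Step 1: x=[6.9192] v=[-0.4042]
Step 2: x=[6.7602] v=[-0.7948]
Step 3: x=[6.5285] v=[-1.1586]
Step 4: x=[6.2318] v=[-1.4834]
Step 5: x=[5.8802] v=[-1.7582]
Step 6: x=[5.4854] v=[-1.9738]
Step 7: x=[5.0608] v=[-2.1229]
Step 8: x=[4.6207] v=[-2.2005]
Step 9: x=[4.1799] v=[-2.2040]
Step 10: x=[3.7533] v=[-2.1332]
Step 11: x=[3.3552] v=[-1.9906]
Step 12: x=[2.9990] v=[-1.7809]
Step 13: x=[2.6967] v=[-1.5113]
Step 14: x=[2.4586] v=[-1.1907]
Step 15: x=[2.2926] v=[-0.8300]
Step 16: x=[2.2043] v=[-0.4414]
Step 17: x=[2.1967] v=[-0.0379]
Step 18: x=[2.2701] v=[0.3669]
First v>=0 after going negative at step 18, time=3.6000

Answer: 3.6000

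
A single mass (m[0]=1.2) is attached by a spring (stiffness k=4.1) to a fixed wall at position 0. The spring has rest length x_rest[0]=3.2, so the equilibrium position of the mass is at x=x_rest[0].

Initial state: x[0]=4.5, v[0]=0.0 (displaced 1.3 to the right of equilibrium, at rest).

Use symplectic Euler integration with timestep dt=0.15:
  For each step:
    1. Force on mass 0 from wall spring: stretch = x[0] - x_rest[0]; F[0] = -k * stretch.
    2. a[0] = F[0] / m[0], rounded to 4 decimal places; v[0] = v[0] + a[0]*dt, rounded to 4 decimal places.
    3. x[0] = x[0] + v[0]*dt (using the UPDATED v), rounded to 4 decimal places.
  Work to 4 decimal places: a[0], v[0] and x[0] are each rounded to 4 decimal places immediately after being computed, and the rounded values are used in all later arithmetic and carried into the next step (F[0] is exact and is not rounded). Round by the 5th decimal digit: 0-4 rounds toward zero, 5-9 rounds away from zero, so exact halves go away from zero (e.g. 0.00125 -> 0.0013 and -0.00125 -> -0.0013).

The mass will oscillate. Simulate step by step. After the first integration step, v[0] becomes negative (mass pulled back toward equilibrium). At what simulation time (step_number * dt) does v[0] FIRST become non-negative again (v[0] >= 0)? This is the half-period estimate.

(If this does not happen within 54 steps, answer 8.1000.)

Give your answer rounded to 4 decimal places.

Step 0: x=[4.5000] v=[0.0000]
Step 1: x=[4.4001] v=[-0.6663]
Step 2: x=[4.2079] v=[-1.2813]
Step 3: x=[3.9382] v=[-1.7979]
Step 4: x=[3.6118] v=[-2.1762]
Step 5: x=[3.2537] v=[-2.3873]
Step 6: x=[2.8915] v=[-2.4148]
Step 7: x=[2.5530] v=[-2.2567]
Step 8: x=[2.2642] v=[-1.9251]
Step 9: x=[2.0474] v=[-1.4455]
Step 10: x=[1.9192] v=[-0.8548]
Step 11: x=[1.8894] v=[-0.1984]
Step 12: x=[1.9604] v=[0.4733]
First v>=0 after going negative at step 12, time=1.8000

Answer: 1.8000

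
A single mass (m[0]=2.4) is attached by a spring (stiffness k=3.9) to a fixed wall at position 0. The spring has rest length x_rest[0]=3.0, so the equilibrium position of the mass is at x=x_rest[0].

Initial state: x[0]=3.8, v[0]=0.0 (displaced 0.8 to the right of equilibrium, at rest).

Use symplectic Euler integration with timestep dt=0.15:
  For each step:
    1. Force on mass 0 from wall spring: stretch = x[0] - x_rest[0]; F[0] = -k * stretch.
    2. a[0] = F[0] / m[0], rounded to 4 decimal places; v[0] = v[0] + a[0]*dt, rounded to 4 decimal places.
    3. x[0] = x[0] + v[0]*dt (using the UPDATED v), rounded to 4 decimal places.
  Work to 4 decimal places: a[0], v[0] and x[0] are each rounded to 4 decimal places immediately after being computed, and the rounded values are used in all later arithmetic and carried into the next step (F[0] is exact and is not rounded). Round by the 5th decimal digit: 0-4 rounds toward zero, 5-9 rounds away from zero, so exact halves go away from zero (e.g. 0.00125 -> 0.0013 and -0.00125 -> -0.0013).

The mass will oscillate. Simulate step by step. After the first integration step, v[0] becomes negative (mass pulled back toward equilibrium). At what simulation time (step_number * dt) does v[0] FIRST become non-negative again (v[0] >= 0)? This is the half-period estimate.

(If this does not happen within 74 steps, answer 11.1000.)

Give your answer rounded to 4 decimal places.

Answer: 2.5500

Derivation:
Step 0: x=[3.8000] v=[0.0000]
Step 1: x=[3.7708] v=[-0.1950]
Step 2: x=[3.7134] v=[-0.3829]
Step 3: x=[3.6299] v=[-0.5568]
Step 4: x=[3.5234] v=[-0.7103]
Step 5: x=[3.3977] v=[-0.8379]
Step 6: x=[3.2575] v=[-0.9348]
Step 7: x=[3.1079] v=[-0.9976]
Step 8: x=[2.9543] v=[-1.0239]
Step 9: x=[2.8024] v=[-1.0128]
Step 10: x=[2.6577] v=[-0.9646]
Step 11: x=[2.5255] v=[-0.8812]
Step 12: x=[2.4107] v=[-0.7655]
Step 13: x=[2.3174] v=[-0.6219]
Step 14: x=[2.2491] v=[-0.4555]
Step 15: x=[2.2082] v=[-0.2725]
Step 16: x=[2.1963] v=[-0.0795]
Step 17: x=[2.2138] v=[0.1164]
First v>=0 after going negative at step 17, time=2.5500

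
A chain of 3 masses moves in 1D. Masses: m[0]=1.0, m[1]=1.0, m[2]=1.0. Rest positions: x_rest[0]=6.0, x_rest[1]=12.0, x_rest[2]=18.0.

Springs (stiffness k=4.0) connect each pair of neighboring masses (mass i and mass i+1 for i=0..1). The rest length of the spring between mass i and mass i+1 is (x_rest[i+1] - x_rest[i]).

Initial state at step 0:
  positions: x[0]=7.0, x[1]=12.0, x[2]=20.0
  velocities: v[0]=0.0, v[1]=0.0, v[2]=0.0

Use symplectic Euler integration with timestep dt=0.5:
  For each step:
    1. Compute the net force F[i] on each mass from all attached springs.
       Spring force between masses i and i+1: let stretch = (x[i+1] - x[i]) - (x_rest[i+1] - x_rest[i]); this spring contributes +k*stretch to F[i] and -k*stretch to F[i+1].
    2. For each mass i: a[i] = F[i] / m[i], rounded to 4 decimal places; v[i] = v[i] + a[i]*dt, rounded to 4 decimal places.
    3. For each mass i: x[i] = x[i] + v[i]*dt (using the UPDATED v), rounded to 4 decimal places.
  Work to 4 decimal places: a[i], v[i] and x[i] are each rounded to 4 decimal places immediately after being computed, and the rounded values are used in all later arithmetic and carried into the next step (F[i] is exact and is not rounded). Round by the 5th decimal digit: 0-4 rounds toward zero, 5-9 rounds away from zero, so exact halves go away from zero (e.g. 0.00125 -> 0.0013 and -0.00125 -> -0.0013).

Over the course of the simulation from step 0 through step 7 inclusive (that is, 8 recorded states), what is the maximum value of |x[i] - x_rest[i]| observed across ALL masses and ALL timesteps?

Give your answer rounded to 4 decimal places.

Step 0: x=[7.0000 12.0000 20.0000] v=[0.0000 0.0000 0.0000]
Step 1: x=[6.0000 15.0000 18.0000] v=[-2.0000 6.0000 -4.0000]
Step 2: x=[8.0000 12.0000 19.0000] v=[4.0000 -6.0000 2.0000]
Step 3: x=[8.0000 12.0000 19.0000] v=[0.0000 0.0000 0.0000]
Step 4: x=[6.0000 15.0000 18.0000] v=[-4.0000 6.0000 -2.0000]
Step 5: x=[7.0000 12.0000 20.0000] v=[2.0000 -6.0000 4.0000]
Step 6: x=[7.0000 12.0000 20.0000] v=[0.0000 0.0000 0.0000]
Step 7: x=[6.0000 15.0000 18.0000] v=[-2.0000 6.0000 -4.0000]
Max displacement = 3.0000

Answer: 3.0000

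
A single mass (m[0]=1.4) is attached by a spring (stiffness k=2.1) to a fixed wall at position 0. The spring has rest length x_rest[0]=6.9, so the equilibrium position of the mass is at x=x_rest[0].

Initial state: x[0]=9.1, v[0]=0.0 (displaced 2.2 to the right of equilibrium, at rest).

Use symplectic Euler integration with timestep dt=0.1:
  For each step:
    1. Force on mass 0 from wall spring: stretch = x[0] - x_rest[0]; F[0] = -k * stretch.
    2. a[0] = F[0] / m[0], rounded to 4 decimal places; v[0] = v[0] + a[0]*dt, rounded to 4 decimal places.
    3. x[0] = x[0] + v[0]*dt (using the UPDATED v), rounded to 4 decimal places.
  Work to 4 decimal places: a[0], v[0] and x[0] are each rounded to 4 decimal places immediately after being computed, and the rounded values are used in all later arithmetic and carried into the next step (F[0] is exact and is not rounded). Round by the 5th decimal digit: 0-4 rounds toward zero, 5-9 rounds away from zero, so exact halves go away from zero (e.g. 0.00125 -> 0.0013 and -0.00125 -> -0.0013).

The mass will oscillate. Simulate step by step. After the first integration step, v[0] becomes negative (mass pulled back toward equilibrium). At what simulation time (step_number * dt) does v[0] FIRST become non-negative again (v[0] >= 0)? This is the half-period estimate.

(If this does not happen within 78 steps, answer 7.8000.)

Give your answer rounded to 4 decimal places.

Answer: 2.6000

Derivation:
Step 0: x=[9.1000] v=[0.0000]
Step 1: x=[9.0670] v=[-0.3300]
Step 2: x=[9.0015] v=[-0.6551]
Step 3: x=[8.9045] v=[-0.9703]
Step 4: x=[8.7774] v=[-1.2710]
Step 5: x=[8.6221] v=[-1.5526]
Step 6: x=[8.4410] v=[-1.8109]
Step 7: x=[8.2368] v=[-2.0421]
Step 8: x=[8.0125] v=[-2.2426]
Step 9: x=[7.7716] v=[-2.4095]
Step 10: x=[7.5176] v=[-2.5402]
Step 11: x=[7.2543] v=[-2.6328]
Step 12: x=[6.9857] v=[-2.6860]
Step 13: x=[6.7158] v=[-2.6989]
Step 14: x=[6.4487] v=[-2.6713]
Step 15: x=[6.1883] v=[-2.6036]
Step 16: x=[5.9386] v=[-2.4968]
Step 17: x=[5.7033] v=[-2.3526]
Step 18: x=[5.4860] v=[-2.1731]
Step 19: x=[5.2899] v=[-1.9610]
Step 20: x=[5.1180] v=[-1.7195]
Step 21: x=[4.9728] v=[-1.4522]
Step 22: x=[4.8565] v=[-1.1631]
Step 23: x=[4.7708] v=[-0.8566]
Step 24: x=[4.7171] v=[-0.5372]
Step 25: x=[4.6961] v=[-0.2098]
Step 26: x=[4.7082] v=[0.1208]
First v>=0 after going negative at step 26, time=2.6000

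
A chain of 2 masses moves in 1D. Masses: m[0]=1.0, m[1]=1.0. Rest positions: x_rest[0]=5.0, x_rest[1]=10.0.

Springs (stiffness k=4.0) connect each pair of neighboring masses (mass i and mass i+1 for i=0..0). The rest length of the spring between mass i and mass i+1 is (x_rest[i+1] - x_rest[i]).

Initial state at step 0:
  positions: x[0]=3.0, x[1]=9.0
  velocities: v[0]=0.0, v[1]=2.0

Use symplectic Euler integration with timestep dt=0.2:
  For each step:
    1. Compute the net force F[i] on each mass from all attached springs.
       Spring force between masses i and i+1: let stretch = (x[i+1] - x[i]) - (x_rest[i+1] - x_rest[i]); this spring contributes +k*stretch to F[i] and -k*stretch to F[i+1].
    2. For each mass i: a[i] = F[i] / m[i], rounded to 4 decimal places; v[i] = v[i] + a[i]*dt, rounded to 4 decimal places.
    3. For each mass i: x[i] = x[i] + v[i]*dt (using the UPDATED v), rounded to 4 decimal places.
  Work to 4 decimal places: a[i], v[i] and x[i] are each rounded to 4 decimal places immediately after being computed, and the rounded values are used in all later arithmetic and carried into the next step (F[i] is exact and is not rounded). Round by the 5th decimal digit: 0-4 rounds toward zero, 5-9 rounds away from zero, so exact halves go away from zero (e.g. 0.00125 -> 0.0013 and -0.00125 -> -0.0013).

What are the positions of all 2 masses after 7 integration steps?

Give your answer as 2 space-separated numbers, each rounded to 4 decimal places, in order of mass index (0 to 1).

Answer: 5.3907 9.4093

Derivation:
Step 0: x=[3.0000 9.0000] v=[0.0000 2.0000]
Step 1: x=[3.1600 9.2400] v=[0.8000 1.2000]
Step 2: x=[3.4928 9.3072] v=[1.6640 0.3360]
Step 3: x=[3.9559 9.2441] v=[2.3155 -0.3155]
Step 4: x=[4.4651 9.1349] v=[2.5461 -0.5461]
Step 5: x=[4.9215 9.0785] v=[2.2819 -0.2819]
Step 6: x=[5.2430 9.1570] v=[1.6075 0.3925]
Step 7: x=[5.3907 9.4093] v=[0.7387 1.2613]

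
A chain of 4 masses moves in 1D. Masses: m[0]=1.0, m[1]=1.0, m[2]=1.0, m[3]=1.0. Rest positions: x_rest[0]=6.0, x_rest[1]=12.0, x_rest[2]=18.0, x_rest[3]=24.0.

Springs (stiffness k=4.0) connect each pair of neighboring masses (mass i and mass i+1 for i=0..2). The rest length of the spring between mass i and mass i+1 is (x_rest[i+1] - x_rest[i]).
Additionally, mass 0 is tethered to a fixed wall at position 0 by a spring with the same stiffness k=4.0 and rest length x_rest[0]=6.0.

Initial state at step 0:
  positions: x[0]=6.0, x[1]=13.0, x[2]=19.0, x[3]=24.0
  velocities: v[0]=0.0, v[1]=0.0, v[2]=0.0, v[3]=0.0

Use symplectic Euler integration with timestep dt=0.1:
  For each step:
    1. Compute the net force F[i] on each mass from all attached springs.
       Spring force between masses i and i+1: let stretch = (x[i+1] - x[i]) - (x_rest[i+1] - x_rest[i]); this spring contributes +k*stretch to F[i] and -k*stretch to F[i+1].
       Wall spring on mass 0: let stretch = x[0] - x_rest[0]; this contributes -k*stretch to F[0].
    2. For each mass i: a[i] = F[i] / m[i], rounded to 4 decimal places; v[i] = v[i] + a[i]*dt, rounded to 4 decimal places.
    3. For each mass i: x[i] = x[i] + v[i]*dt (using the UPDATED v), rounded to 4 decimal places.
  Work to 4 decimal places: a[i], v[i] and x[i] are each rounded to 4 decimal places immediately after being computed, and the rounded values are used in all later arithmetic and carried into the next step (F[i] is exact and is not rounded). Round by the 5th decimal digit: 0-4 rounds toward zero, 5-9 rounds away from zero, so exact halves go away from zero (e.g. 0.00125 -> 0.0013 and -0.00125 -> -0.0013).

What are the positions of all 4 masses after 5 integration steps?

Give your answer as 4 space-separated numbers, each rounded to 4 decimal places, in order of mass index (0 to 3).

Step 0: x=[6.0000 13.0000 19.0000 24.0000] v=[0.0000 0.0000 0.0000 0.0000]
Step 1: x=[6.0400 12.9600 18.9600 24.0400] v=[0.4000 -0.4000 -0.4000 0.4000]
Step 2: x=[6.1152 12.8832 18.8832 24.1168] v=[0.7520 -0.7680 -0.7680 0.7680]
Step 3: x=[6.2165 12.7757 18.7757 24.2243] v=[1.0131 -1.0752 -1.0746 1.0746]
Step 4: x=[6.3315 12.6458 18.6462 24.3538] v=[1.1502 -1.2989 -1.2952 1.2952]
Step 5: x=[6.4458 12.5034 18.5050 24.4950] v=[1.1433 -1.4245 -1.4123 1.4122]

Answer: 6.4458 12.5034 18.5050 24.4950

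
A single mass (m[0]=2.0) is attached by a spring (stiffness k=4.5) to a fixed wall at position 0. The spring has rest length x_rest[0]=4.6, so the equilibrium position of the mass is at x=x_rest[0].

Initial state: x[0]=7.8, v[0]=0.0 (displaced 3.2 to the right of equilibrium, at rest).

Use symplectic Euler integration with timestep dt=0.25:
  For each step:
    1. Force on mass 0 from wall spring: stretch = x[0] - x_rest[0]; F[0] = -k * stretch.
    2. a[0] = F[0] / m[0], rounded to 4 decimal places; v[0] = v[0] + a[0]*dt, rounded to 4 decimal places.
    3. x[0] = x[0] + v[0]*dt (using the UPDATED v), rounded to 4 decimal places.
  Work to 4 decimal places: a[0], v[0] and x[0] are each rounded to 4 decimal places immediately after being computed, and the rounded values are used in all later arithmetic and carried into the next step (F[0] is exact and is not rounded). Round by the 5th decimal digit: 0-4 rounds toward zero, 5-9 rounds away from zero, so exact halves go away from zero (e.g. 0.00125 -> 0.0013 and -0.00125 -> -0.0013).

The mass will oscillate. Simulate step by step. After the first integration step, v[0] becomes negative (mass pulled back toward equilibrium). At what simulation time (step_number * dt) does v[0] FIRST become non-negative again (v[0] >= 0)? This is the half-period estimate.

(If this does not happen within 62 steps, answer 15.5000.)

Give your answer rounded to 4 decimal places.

Answer: 2.2500

Derivation:
Step 0: x=[7.8000] v=[0.0000]
Step 1: x=[7.3500] v=[-1.8000]
Step 2: x=[6.5133] v=[-3.3469]
Step 3: x=[5.4075] v=[-4.4231]
Step 4: x=[4.1882] v=[-4.8773]
Step 5: x=[3.0268] v=[-4.6457]
Step 6: x=[2.0866] v=[-3.7608]
Step 7: x=[1.4999] v=[-2.3470]
Step 8: x=[1.3491] v=[-0.6032]
Step 9: x=[1.6555] v=[1.2254]
First v>=0 after going negative at step 9, time=2.2500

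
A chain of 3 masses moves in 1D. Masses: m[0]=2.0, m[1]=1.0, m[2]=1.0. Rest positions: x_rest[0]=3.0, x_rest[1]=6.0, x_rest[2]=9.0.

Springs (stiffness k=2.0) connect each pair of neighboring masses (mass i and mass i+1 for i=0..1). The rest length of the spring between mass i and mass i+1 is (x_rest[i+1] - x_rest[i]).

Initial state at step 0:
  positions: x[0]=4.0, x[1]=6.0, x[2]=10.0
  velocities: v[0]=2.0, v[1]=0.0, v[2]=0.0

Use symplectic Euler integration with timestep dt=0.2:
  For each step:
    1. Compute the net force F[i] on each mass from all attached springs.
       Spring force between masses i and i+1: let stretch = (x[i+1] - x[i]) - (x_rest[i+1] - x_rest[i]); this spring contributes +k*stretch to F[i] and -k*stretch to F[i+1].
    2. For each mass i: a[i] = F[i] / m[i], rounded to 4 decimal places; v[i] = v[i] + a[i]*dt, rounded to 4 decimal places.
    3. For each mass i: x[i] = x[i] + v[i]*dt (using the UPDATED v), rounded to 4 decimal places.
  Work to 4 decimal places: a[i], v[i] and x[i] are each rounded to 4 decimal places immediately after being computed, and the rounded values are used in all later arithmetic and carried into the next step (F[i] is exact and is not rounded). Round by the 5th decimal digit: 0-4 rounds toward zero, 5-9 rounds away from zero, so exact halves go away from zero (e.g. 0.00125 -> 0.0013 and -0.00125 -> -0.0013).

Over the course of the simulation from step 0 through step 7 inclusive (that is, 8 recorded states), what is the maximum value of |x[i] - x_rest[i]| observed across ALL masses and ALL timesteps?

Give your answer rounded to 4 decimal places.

Answer: 2.6923

Derivation:
Step 0: x=[4.0000 6.0000 10.0000] v=[2.0000 0.0000 0.0000]
Step 1: x=[4.3600 6.1600 9.9200] v=[1.8000 0.8000 -0.4000]
Step 2: x=[4.6720 6.4768 9.7792] v=[1.5600 1.5840 -0.7040]
Step 3: x=[4.9362 6.9134 9.6142] v=[1.3210 2.1830 -0.8250]
Step 4: x=[5.1595 7.4079 9.4731] v=[1.1164 2.4724 -0.7053]
Step 5: x=[5.3527 7.8877 9.4068] v=[0.9661 2.3991 -0.3314]
Step 6: x=[5.5273 8.2862 9.4590] v=[0.8731 1.9927 0.2610]
Step 7: x=[5.6923 8.5579 9.6574] v=[0.8249 1.3583 0.9919]
Max displacement = 2.6923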